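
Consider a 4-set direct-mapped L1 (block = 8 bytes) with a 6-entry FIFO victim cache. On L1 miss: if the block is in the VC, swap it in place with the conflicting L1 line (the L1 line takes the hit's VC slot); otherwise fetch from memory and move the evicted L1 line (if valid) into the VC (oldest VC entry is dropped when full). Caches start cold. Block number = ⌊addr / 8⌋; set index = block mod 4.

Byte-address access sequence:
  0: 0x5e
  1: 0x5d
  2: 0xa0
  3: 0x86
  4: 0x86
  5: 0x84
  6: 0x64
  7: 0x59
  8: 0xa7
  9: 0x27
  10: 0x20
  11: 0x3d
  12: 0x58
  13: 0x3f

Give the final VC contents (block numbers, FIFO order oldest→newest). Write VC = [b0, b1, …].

0: 0x5e (blk 11, set 3) → MISS  vc=[]
1: 0x5d (blk 11, set 3) → L1-HIT  vc=[]
2: 0xa0 (blk 20, set 0) → MISS  vc=[]
3: 0x86 (blk 16, set 0) → MISS  vc=[20]
4: 0x86 (blk 16, set 0) → L1-HIT  vc=[20]
5: 0x84 (blk 16, set 0) → L1-HIT  vc=[20]
6: 0x64 (blk 12, set 0) → MISS  vc=[20, 16]
7: 0x59 (blk 11, set 3) → L1-HIT  vc=[20, 16]
8: 0xa7 (blk 20, set 0) → VC-HIT  vc=[12, 16]
9: 0x27 (blk 4, set 0) → MISS  vc=[12, 16, 20]
10: 0x20 (blk 4, set 0) → L1-HIT  vc=[12, 16, 20]
11: 0x3d (blk 7, set 3) → MISS  vc=[12, 16, 20, 11]
12: 0x58 (blk 11, set 3) → VC-HIT  vc=[12, 16, 20, 7]
13: 0x3f (blk 7, set 3) → VC-HIT  vc=[12, 16, 20, 11]

VC = [12, 16, 20, 11]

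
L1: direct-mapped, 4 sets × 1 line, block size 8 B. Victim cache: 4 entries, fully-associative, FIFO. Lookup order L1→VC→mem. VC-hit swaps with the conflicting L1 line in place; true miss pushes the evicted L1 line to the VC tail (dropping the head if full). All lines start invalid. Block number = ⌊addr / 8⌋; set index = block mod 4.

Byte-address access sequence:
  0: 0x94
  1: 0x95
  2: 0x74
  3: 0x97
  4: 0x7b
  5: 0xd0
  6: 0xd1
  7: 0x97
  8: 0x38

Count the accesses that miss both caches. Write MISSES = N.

  [0] addr=0x94 blk=18 s=2: MISS | VC []
  [1] addr=0x95 blk=18 s=2: L1-HIT | VC []
  [2] addr=0x74 blk=14 s=2: MISS | VC [18]
  [3] addr=0x97 blk=18 s=2: VC-HIT | VC [14]
  [4] addr=0x7b blk=15 s=3: MISS | VC [14]
  [5] addr=0xd0 blk=26 s=2: MISS | VC [14, 18]
  [6] addr=0xd1 blk=26 s=2: L1-HIT | VC [14, 18]
  [7] addr=0x97 blk=18 s=2: VC-HIT | VC [14, 26]
  [8] addr=0x38 blk=7 s=3: MISS | VC [14, 26, 15]

MISSES = 5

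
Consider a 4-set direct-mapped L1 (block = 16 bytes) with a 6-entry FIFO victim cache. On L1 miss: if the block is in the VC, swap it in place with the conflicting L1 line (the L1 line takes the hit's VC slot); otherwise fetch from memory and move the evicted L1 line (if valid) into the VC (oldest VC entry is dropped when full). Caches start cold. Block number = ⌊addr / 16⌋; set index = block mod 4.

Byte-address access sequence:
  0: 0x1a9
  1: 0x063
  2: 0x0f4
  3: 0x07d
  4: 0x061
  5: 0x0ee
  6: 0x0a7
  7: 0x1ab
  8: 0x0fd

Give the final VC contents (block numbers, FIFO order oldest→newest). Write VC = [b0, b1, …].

  [0] addr=0x1a9 blk=26 s=2: MISS | VC []
  [1] addr=0x63 blk=6 s=2: MISS | VC [26]
  [2] addr=0xf4 blk=15 s=3: MISS | VC [26]
  [3] addr=0x7d blk=7 s=3: MISS | VC [26, 15]
  [4] addr=0x61 blk=6 s=2: L1-HIT | VC [26, 15]
  [5] addr=0xee blk=14 s=2: MISS | VC [26, 15, 6]
  [6] addr=0xa7 blk=10 s=2: MISS | VC [26, 15, 6, 14]
  [7] addr=0x1ab blk=26 s=2: VC-HIT | VC [10, 15, 6, 14]
  [8] addr=0xfd blk=15 s=3: VC-HIT | VC [10, 7, 6, 14]

VC = [10, 7, 6, 14]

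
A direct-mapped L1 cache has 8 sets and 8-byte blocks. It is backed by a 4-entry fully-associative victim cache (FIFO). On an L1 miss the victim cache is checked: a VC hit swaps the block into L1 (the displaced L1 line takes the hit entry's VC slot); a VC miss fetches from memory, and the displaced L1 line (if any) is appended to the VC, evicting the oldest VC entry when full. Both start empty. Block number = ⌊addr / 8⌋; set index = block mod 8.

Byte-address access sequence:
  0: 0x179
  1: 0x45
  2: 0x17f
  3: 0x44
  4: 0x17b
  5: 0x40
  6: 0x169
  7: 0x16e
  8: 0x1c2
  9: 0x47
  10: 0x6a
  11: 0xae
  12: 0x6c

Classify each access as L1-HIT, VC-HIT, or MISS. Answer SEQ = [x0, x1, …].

SEQ = [MISS, MISS, L1-HIT, L1-HIT, L1-HIT, L1-HIT, MISS, L1-HIT, MISS, VC-HIT, MISS, MISS, VC-HIT]

0: 0x179 (blk 47, set 7) → MISS  vc=[]
1: 0x45 (blk 8, set 0) → MISS  vc=[]
2: 0x17f (blk 47, set 7) → L1-HIT  vc=[]
3: 0x44 (blk 8, set 0) → L1-HIT  vc=[]
4: 0x17b (blk 47, set 7) → L1-HIT  vc=[]
5: 0x40 (blk 8, set 0) → L1-HIT  vc=[]
6: 0x169 (blk 45, set 5) → MISS  vc=[]
7: 0x16e (blk 45, set 5) → L1-HIT  vc=[]
8: 0x1c2 (blk 56, set 0) → MISS  vc=[8]
9: 0x47 (blk 8, set 0) → VC-HIT  vc=[56]
10: 0x6a (blk 13, set 5) → MISS  vc=[56, 45]
11: 0xae (blk 21, set 5) → MISS  vc=[56, 45, 13]
12: 0x6c (blk 13, set 5) → VC-HIT  vc=[56, 45, 21]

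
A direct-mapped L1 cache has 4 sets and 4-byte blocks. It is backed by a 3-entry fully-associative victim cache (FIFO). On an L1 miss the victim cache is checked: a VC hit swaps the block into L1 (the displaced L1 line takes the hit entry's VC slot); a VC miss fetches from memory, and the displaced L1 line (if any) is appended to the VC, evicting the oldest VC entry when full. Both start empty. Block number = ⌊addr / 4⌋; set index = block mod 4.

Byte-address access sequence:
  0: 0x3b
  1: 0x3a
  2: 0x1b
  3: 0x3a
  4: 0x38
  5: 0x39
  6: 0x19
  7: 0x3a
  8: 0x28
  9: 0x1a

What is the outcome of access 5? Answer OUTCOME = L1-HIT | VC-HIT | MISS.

OUTCOME = L1-HIT

0: 0x3b (blk 14, set 2) → MISS  vc=[]
1: 0x3a (blk 14, set 2) → L1-HIT  vc=[]
2: 0x1b (blk 6, set 2) → MISS  vc=[14]
3: 0x3a (blk 14, set 2) → VC-HIT  vc=[6]
4: 0x38 (blk 14, set 2) → L1-HIT  vc=[6]
5: 0x39 (blk 14, set 2) → L1-HIT  vc=[6]
6: 0x19 (blk 6, set 2) → VC-HIT  vc=[14]
7: 0x3a (blk 14, set 2) → VC-HIT  vc=[6]
8: 0x28 (blk 10, set 2) → MISS  vc=[6, 14]
9: 0x1a (blk 6, set 2) → VC-HIT  vc=[10, 14]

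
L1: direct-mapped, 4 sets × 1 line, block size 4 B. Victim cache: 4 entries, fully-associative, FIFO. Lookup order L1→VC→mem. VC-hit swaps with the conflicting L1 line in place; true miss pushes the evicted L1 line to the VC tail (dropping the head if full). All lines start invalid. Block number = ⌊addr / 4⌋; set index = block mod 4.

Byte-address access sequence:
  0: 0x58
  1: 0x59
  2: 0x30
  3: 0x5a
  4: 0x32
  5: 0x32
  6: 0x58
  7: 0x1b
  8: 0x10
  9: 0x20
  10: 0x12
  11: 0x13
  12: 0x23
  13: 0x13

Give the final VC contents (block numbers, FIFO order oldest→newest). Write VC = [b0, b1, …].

0: 0x58 (blk 22, set 2) → MISS  vc=[]
1: 0x59 (blk 22, set 2) → L1-HIT  vc=[]
2: 0x30 (blk 12, set 0) → MISS  vc=[]
3: 0x5a (blk 22, set 2) → L1-HIT  vc=[]
4: 0x32 (blk 12, set 0) → L1-HIT  vc=[]
5: 0x32 (blk 12, set 0) → L1-HIT  vc=[]
6: 0x58 (blk 22, set 2) → L1-HIT  vc=[]
7: 0x1b (blk 6, set 2) → MISS  vc=[22]
8: 0x10 (blk 4, set 0) → MISS  vc=[22, 12]
9: 0x20 (blk 8, set 0) → MISS  vc=[22, 12, 4]
10: 0x12 (blk 4, set 0) → VC-HIT  vc=[22, 12, 8]
11: 0x13 (blk 4, set 0) → L1-HIT  vc=[22, 12, 8]
12: 0x23 (blk 8, set 0) → VC-HIT  vc=[22, 12, 4]
13: 0x13 (blk 4, set 0) → VC-HIT  vc=[22, 12, 8]

VC = [22, 12, 8]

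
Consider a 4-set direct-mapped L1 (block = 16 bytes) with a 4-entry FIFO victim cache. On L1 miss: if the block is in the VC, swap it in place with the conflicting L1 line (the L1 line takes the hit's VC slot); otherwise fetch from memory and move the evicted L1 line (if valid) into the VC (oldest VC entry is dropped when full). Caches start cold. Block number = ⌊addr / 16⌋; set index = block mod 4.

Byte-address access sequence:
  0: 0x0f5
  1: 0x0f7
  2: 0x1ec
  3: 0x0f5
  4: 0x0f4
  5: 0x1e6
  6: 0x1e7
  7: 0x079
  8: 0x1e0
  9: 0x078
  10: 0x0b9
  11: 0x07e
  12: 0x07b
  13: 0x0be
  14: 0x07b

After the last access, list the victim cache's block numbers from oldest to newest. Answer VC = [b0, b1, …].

VC = [15, 11]

0: 0xf5 (blk 15, set 3) → MISS  vc=[]
1: 0xf7 (blk 15, set 3) → L1-HIT  vc=[]
2: 0x1ec (blk 30, set 2) → MISS  vc=[]
3: 0xf5 (blk 15, set 3) → L1-HIT  vc=[]
4: 0xf4 (blk 15, set 3) → L1-HIT  vc=[]
5: 0x1e6 (blk 30, set 2) → L1-HIT  vc=[]
6: 0x1e7 (blk 30, set 2) → L1-HIT  vc=[]
7: 0x79 (blk 7, set 3) → MISS  vc=[15]
8: 0x1e0 (blk 30, set 2) → L1-HIT  vc=[15]
9: 0x78 (blk 7, set 3) → L1-HIT  vc=[15]
10: 0xb9 (blk 11, set 3) → MISS  vc=[15, 7]
11: 0x7e (blk 7, set 3) → VC-HIT  vc=[15, 11]
12: 0x7b (blk 7, set 3) → L1-HIT  vc=[15, 11]
13: 0xbe (blk 11, set 3) → VC-HIT  vc=[15, 7]
14: 0x7b (blk 7, set 3) → VC-HIT  vc=[15, 11]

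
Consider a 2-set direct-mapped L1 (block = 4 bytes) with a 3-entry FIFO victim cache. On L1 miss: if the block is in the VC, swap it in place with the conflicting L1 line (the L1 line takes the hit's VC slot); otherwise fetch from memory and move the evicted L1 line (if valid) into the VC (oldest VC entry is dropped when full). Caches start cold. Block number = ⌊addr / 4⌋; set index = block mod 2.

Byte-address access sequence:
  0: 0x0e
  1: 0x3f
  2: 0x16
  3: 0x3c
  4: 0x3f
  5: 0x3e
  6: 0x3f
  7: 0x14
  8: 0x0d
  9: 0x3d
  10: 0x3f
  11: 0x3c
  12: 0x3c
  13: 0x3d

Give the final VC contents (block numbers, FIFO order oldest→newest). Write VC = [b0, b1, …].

VC = [5, 3]

#0 0xe→b3/s1 MISS; vc=[]
#1 0x3f→b15/s1 MISS; vc=[3]
#2 0x16→b5/s1 MISS; vc=[3,15]
#3 0x3c→b15/s1 VC-HIT; vc=[3,5]
#4 0x3f→b15/s1 L1-HIT; vc=[3,5]
#5 0x3e→b15/s1 L1-HIT; vc=[3,5]
#6 0x3f→b15/s1 L1-HIT; vc=[3,5]
#7 0x14→b5/s1 VC-HIT; vc=[3,15]
#8 0xd→b3/s1 VC-HIT; vc=[5,15]
#9 0x3d→b15/s1 VC-HIT; vc=[5,3]
#10 0x3f→b15/s1 L1-HIT; vc=[5,3]
#11 0x3c→b15/s1 L1-HIT; vc=[5,3]
#12 0x3c→b15/s1 L1-HIT; vc=[5,3]
#13 0x3d→b15/s1 L1-HIT; vc=[5,3]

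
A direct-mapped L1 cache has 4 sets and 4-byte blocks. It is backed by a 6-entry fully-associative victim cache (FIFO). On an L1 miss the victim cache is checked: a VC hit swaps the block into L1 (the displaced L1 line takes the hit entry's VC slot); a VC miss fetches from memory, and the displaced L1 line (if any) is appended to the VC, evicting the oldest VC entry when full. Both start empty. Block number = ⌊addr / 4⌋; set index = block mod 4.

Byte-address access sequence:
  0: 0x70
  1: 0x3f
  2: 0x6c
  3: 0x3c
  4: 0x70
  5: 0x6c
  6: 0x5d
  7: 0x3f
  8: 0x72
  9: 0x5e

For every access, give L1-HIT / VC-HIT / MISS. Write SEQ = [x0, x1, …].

0: 0x70 (blk 28, set 0) → MISS  vc=[]
1: 0x3f (blk 15, set 3) → MISS  vc=[]
2: 0x6c (blk 27, set 3) → MISS  vc=[15]
3: 0x3c (blk 15, set 3) → VC-HIT  vc=[27]
4: 0x70 (blk 28, set 0) → L1-HIT  vc=[27]
5: 0x6c (blk 27, set 3) → VC-HIT  vc=[15]
6: 0x5d (blk 23, set 3) → MISS  vc=[15, 27]
7: 0x3f (blk 15, set 3) → VC-HIT  vc=[23, 27]
8: 0x72 (blk 28, set 0) → L1-HIT  vc=[23, 27]
9: 0x5e (blk 23, set 3) → VC-HIT  vc=[15, 27]

SEQ = [MISS, MISS, MISS, VC-HIT, L1-HIT, VC-HIT, MISS, VC-HIT, L1-HIT, VC-HIT]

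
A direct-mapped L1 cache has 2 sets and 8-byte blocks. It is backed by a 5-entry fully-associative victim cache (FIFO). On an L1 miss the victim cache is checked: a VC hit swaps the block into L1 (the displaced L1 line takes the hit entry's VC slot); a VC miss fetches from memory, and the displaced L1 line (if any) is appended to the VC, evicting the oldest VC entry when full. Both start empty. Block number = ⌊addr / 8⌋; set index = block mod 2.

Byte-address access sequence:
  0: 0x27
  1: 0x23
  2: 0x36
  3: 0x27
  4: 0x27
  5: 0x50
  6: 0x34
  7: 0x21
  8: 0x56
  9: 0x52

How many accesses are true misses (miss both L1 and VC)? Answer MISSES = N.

MISSES = 3

  [0] addr=0x27 blk=4 s=0: MISS | VC []
  [1] addr=0x23 blk=4 s=0: L1-HIT | VC []
  [2] addr=0x36 blk=6 s=0: MISS | VC [4]
  [3] addr=0x27 blk=4 s=0: VC-HIT | VC [6]
  [4] addr=0x27 blk=4 s=0: L1-HIT | VC [6]
  [5] addr=0x50 blk=10 s=0: MISS | VC [6, 4]
  [6] addr=0x34 blk=6 s=0: VC-HIT | VC [10, 4]
  [7] addr=0x21 blk=4 s=0: VC-HIT | VC [10, 6]
  [8] addr=0x56 blk=10 s=0: VC-HIT | VC [4, 6]
  [9] addr=0x52 blk=10 s=0: L1-HIT | VC [4, 6]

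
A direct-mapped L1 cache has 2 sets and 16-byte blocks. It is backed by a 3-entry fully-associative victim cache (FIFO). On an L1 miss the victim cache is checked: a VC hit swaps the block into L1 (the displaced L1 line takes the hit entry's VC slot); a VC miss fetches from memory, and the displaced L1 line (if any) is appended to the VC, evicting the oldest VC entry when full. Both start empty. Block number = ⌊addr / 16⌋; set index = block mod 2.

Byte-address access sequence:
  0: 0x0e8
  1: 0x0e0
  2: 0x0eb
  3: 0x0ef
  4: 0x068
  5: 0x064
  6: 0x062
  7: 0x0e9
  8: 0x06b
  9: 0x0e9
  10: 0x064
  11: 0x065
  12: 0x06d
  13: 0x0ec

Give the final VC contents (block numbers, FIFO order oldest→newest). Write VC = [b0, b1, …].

  [0] addr=0xe8 blk=14 s=0: MISS | VC []
  [1] addr=0xe0 blk=14 s=0: L1-HIT | VC []
  [2] addr=0xeb blk=14 s=0: L1-HIT | VC []
  [3] addr=0xef blk=14 s=0: L1-HIT | VC []
  [4] addr=0x68 blk=6 s=0: MISS | VC [14]
  [5] addr=0x64 blk=6 s=0: L1-HIT | VC [14]
  [6] addr=0x62 blk=6 s=0: L1-HIT | VC [14]
  [7] addr=0xe9 blk=14 s=0: VC-HIT | VC [6]
  [8] addr=0x6b blk=6 s=0: VC-HIT | VC [14]
  [9] addr=0xe9 blk=14 s=0: VC-HIT | VC [6]
  [10] addr=0x64 blk=6 s=0: VC-HIT | VC [14]
  [11] addr=0x65 blk=6 s=0: L1-HIT | VC [14]
  [12] addr=0x6d blk=6 s=0: L1-HIT | VC [14]
  [13] addr=0xec blk=14 s=0: VC-HIT | VC [6]

VC = [6]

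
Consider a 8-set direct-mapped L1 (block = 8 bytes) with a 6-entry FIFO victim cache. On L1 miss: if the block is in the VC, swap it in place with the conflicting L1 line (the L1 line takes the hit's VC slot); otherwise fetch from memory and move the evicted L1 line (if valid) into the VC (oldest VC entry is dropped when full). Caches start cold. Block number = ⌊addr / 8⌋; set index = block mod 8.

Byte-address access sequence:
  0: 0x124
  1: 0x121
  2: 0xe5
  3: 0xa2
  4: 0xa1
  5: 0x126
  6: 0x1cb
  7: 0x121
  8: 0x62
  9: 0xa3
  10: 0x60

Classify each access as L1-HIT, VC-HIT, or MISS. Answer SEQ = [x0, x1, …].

  [0] addr=0x124 blk=36 s=4: MISS | VC []
  [1] addr=0x121 blk=36 s=4: L1-HIT | VC []
  [2] addr=0xe5 blk=28 s=4: MISS | VC [36]
  [3] addr=0xa2 blk=20 s=4: MISS | VC [36, 28]
  [4] addr=0xa1 blk=20 s=4: L1-HIT | VC [36, 28]
  [5] addr=0x126 blk=36 s=4: VC-HIT | VC [20, 28]
  [6] addr=0x1cb blk=57 s=1: MISS | VC [20, 28]
  [7] addr=0x121 blk=36 s=4: L1-HIT | VC [20, 28]
  [8] addr=0x62 blk=12 s=4: MISS | VC [20, 28, 36]
  [9] addr=0xa3 blk=20 s=4: VC-HIT | VC [12, 28, 36]
  [10] addr=0x60 blk=12 s=4: VC-HIT | VC [20, 28, 36]

SEQ = [MISS, L1-HIT, MISS, MISS, L1-HIT, VC-HIT, MISS, L1-HIT, MISS, VC-HIT, VC-HIT]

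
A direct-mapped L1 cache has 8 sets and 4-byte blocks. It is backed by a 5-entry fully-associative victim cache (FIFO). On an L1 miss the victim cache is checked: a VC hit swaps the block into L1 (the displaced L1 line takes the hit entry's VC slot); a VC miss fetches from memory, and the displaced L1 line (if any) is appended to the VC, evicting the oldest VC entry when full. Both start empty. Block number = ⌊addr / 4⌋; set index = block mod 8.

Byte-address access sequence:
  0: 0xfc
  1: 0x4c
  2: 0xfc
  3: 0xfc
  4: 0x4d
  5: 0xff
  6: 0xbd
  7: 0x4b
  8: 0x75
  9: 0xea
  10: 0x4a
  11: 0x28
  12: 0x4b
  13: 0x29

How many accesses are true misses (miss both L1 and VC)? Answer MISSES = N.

MISSES = 7

  [0] addr=0xfc blk=63 s=7: MISS | VC []
  [1] addr=0x4c blk=19 s=3: MISS | VC []
  [2] addr=0xfc blk=63 s=7: L1-HIT | VC []
  [3] addr=0xfc blk=63 s=7: L1-HIT | VC []
  [4] addr=0x4d blk=19 s=3: L1-HIT | VC []
  [5] addr=0xff blk=63 s=7: L1-HIT | VC []
  [6] addr=0xbd blk=47 s=7: MISS | VC [63]
  [7] addr=0x4b blk=18 s=2: MISS | VC [63]
  [8] addr=0x75 blk=29 s=5: MISS | VC [63]
  [9] addr=0xea blk=58 s=2: MISS | VC [63, 18]
  [10] addr=0x4a blk=18 s=2: VC-HIT | VC [63, 58]
  [11] addr=0x28 blk=10 s=2: MISS | VC [63, 58, 18]
  [12] addr=0x4b blk=18 s=2: VC-HIT | VC [63, 58, 10]
  [13] addr=0x29 blk=10 s=2: VC-HIT | VC [63, 58, 18]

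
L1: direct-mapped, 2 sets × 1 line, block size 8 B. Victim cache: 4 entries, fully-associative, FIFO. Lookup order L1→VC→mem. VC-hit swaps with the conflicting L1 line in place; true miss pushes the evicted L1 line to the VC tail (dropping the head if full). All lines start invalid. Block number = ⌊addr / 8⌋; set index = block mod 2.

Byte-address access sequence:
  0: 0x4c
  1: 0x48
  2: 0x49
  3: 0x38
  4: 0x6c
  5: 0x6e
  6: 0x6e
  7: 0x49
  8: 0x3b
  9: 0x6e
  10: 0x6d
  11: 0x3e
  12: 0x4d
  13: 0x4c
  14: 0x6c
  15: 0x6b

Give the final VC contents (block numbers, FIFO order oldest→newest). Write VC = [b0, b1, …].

0: 0x4c (blk 9, set 1) → MISS  vc=[]
1: 0x48 (blk 9, set 1) → L1-HIT  vc=[]
2: 0x49 (blk 9, set 1) → L1-HIT  vc=[]
3: 0x38 (blk 7, set 1) → MISS  vc=[9]
4: 0x6c (blk 13, set 1) → MISS  vc=[9, 7]
5: 0x6e (blk 13, set 1) → L1-HIT  vc=[9, 7]
6: 0x6e (blk 13, set 1) → L1-HIT  vc=[9, 7]
7: 0x49 (blk 9, set 1) → VC-HIT  vc=[13, 7]
8: 0x3b (blk 7, set 1) → VC-HIT  vc=[13, 9]
9: 0x6e (blk 13, set 1) → VC-HIT  vc=[7, 9]
10: 0x6d (blk 13, set 1) → L1-HIT  vc=[7, 9]
11: 0x3e (blk 7, set 1) → VC-HIT  vc=[13, 9]
12: 0x4d (blk 9, set 1) → VC-HIT  vc=[13, 7]
13: 0x4c (blk 9, set 1) → L1-HIT  vc=[13, 7]
14: 0x6c (blk 13, set 1) → VC-HIT  vc=[9, 7]
15: 0x6b (blk 13, set 1) → L1-HIT  vc=[9, 7]

VC = [9, 7]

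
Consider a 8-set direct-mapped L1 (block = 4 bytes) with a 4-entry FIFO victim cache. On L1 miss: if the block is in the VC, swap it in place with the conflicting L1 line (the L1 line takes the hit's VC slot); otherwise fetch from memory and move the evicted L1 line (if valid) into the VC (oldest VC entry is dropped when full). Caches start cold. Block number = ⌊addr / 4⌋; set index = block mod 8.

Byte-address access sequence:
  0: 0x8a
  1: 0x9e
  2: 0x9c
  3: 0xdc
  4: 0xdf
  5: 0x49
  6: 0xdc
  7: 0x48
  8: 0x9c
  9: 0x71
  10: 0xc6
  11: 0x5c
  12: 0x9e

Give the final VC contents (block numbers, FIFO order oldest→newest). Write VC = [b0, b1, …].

VC = [55, 34, 23]

  [0] addr=0x8a blk=34 s=2: MISS | VC []
  [1] addr=0x9e blk=39 s=7: MISS | VC []
  [2] addr=0x9c blk=39 s=7: L1-HIT | VC []
  [3] addr=0xdc blk=55 s=7: MISS | VC [39]
  [4] addr=0xdf blk=55 s=7: L1-HIT | VC [39]
  [5] addr=0x49 blk=18 s=2: MISS | VC [39, 34]
  [6] addr=0xdc blk=55 s=7: L1-HIT | VC [39, 34]
  [7] addr=0x48 blk=18 s=2: L1-HIT | VC [39, 34]
  [8] addr=0x9c blk=39 s=7: VC-HIT | VC [55, 34]
  [9] addr=0x71 blk=28 s=4: MISS | VC [55, 34]
  [10] addr=0xc6 blk=49 s=1: MISS | VC [55, 34]
  [11] addr=0x5c blk=23 s=7: MISS | VC [55, 34, 39]
  [12] addr=0x9e blk=39 s=7: VC-HIT | VC [55, 34, 23]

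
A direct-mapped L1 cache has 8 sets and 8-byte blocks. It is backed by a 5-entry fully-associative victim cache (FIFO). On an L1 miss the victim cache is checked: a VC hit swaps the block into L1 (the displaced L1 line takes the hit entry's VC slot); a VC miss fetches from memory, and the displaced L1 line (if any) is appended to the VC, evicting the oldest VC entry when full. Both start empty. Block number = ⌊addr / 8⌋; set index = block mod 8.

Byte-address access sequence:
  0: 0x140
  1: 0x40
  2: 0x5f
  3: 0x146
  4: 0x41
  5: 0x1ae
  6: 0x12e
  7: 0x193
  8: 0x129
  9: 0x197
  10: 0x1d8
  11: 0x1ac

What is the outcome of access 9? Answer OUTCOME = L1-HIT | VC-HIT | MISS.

OUTCOME = L1-HIT

  [0] addr=0x140 blk=40 s=0: MISS | VC []
  [1] addr=0x40 blk=8 s=0: MISS | VC [40]
  [2] addr=0x5f blk=11 s=3: MISS | VC [40]
  [3] addr=0x146 blk=40 s=0: VC-HIT | VC [8]
  [4] addr=0x41 blk=8 s=0: VC-HIT | VC [40]
  [5] addr=0x1ae blk=53 s=5: MISS | VC [40]
  [6] addr=0x12e blk=37 s=5: MISS | VC [40, 53]
  [7] addr=0x193 blk=50 s=2: MISS | VC [40, 53]
  [8] addr=0x129 blk=37 s=5: L1-HIT | VC [40, 53]
  [9] addr=0x197 blk=50 s=2: L1-HIT | VC [40, 53]
  [10] addr=0x1d8 blk=59 s=3: MISS | VC [40, 53, 11]
  [11] addr=0x1ac blk=53 s=5: VC-HIT | VC [40, 37, 11]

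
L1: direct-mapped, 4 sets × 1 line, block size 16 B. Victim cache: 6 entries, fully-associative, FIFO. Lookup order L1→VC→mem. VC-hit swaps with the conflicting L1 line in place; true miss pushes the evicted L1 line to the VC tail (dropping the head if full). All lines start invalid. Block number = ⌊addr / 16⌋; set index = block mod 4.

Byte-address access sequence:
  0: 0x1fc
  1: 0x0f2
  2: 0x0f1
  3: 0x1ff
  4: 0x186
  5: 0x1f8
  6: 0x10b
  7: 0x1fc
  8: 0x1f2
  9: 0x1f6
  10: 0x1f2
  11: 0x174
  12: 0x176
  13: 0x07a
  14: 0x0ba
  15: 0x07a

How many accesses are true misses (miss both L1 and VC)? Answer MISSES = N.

MISSES = 7

0: 0x1fc (blk 31, set 3) → MISS  vc=[]
1: 0xf2 (blk 15, set 3) → MISS  vc=[31]
2: 0xf1 (blk 15, set 3) → L1-HIT  vc=[31]
3: 0x1ff (blk 31, set 3) → VC-HIT  vc=[15]
4: 0x186 (blk 24, set 0) → MISS  vc=[15]
5: 0x1f8 (blk 31, set 3) → L1-HIT  vc=[15]
6: 0x10b (blk 16, set 0) → MISS  vc=[15, 24]
7: 0x1fc (blk 31, set 3) → L1-HIT  vc=[15, 24]
8: 0x1f2 (blk 31, set 3) → L1-HIT  vc=[15, 24]
9: 0x1f6 (blk 31, set 3) → L1-HIT  vc=[15, 24]
10: 0x1f2 (blk 31, set 3) → L1-HIT  vc=[15, 24]
11: 0x174 (blk 23, set 3) → MISS  vc=[15, 24, 31]
12: 0x176 (blk 23, set 3) → L1-HIT  vc=[15, 24, 31]
13: 0x7a (blk 7, set 3) → MISS  vc=[15, 24, 31, 23]
14: 0xba (blk 11, set 3) → MISS  vc=[15, 24, 31, 23, 7]
15: 0x7a (blk 7, set 3) → VC-HIT  vc=[15, 24, 31, 23, 11]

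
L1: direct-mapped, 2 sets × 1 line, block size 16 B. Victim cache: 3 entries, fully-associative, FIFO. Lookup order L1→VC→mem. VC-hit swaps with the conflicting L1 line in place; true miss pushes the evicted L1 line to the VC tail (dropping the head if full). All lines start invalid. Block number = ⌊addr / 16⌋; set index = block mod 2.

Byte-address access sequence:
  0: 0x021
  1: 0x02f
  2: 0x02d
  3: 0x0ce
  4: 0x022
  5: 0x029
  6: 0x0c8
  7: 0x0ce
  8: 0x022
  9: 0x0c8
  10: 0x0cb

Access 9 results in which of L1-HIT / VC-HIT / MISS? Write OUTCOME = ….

OUTCOME = VC-HIT

0: 0x21 (blk 2, set 0) → MISS  vc=[]
1: 0x2f (blk 2, set 0) → L1-HIT  vc=[]
2: 0x2d (blk 2, set 0) → L1-HIT  vc=[]
3: 0xce (blk 12, set 0) → MISS  vc=[2]
4: 0x22 (blk 2, set 0) → VC-HIT  vc=[12]
5: 0x29 (blk 2, set 0) → L1-HIT  vc=[12]
6: 0xc8 (blk 12, set 0) → VC-HIT  vc=[2]
7: 0xce (blk 12, set 0) → L1-HIT  vc=[2]
8: 0x22 (blk 2, set 0) → VC-HIT  vc=[12]
9: 0xc8 (blk 12, set 0) → VC-HIT  vc=[2]
10: 0xcb (blk 12, set 0) → L1-HIT  vc=[2]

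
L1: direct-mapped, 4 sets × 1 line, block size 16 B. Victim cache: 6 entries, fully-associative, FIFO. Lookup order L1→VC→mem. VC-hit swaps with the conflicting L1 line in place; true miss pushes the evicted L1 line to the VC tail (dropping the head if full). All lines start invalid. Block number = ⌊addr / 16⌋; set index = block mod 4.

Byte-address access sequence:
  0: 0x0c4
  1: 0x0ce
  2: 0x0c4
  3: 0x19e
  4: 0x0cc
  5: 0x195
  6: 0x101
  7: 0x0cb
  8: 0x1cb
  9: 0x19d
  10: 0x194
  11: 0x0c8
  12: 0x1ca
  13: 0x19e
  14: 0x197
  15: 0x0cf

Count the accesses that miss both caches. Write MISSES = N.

MISSES = 4

  [0] addr=0xc4 blk=12 s=0: MISS | VC []
  [1] addr=0xce blk=12 s=0: L1-HIT | VC []
  [2] addr=0xc4 blk=12 s=0: L1-HIT | VC []
  [3] addr=0x19e blk=25 s=1: MISS | VC []
  [4] addr=0xcc blk=12 s=0: L1-HIT | VC []
  [5] addr=0x195 blk=25 s=1: L1-HIT | VC []
  [6] addr=0x101 blk=16 s=0: MISS | VC [12]
  [7] addr=0xcb blk=12 s=0: VC-HIT | VC [16]
  [8] addr=0x1cb blk=28 s=0: MISS | VC [16, 12]
  [9] addr=0x19d blk=25 s=1: L1-HIT | VC [16, 12]
  [10] addr=0x194 blk=25 s=1: L1-HIT | VC [16, 12]
  [11] addr=0xc8 blk=12 s=0: VC-HIT | VC [16, 28]
  [12] addr=0x1ca blk=28 s=0: VC-HIT | VC [16, 12]
  [13] addr=0x19e blk=25 s=1: L1-HIT | VC [16, 12]
  [14] addr=0x197 blk=25 s=1: L1-HIT | VC [16, 12]
  [15] addr=0xcf blk=12 s=0: VC-HIT | VC [16, 28]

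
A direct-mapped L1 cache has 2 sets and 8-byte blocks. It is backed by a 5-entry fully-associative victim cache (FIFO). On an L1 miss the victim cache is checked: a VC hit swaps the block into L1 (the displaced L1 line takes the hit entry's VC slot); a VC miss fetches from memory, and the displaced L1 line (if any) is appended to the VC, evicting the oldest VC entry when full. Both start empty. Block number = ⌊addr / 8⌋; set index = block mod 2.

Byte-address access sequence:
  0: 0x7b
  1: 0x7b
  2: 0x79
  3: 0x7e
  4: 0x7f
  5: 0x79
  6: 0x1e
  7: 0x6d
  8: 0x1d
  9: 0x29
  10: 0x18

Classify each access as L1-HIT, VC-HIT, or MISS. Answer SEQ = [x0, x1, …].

SEQ = [MISS, L1-HIT, L1-HIT, L1-HIT, L1-HIT, L1-HIT, MISS, MISS, VC-HIT, MISS, VC-HIT]

  [0] addr=0x7b blk=15 s=1: MISS | VC []
  [1] addr=0x7b blk=15 s=1: L1-HIT | VC []
  [2] addr=0x79 blk=15 s=1: L1-HIT | VC []
  [3] addr=0x7e blk=15 s=1: L1-HIT | VC []
  [4] addr=0x7f blk=15 s=1: L1-HIT | VC []
  [5] addr=0x79 blk=15 s=1: L1-HIT | VC []
  [6] addr=0x1e blk=3 s=1: MISS | VC [15]
  [7] addr=0x6d blk=13 s=1: MISS | VC [15, 3]
  [8] addr=0x1d blk=3 s=1: VC-HIT | VC [15, 13]
  [9] addr=0x29 blk=5 s=1: MISS | VC [15, 13, 3]
  [10] addr=0x18 blk=3 s=1: VC-HIT | VC [15, 13, 5]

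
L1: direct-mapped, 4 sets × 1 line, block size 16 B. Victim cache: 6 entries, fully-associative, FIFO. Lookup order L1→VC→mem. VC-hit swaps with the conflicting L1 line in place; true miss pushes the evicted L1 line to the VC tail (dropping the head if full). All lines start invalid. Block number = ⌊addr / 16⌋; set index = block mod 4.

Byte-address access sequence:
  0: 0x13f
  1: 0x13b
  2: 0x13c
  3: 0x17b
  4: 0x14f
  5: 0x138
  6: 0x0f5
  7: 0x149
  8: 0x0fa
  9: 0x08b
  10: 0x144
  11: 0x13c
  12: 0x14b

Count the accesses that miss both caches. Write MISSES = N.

#0 0x13f→b19/s3 MISS; vc=[]
#1 0x13b→b19/s3 L1-HIT; vc=[]
#2 0x13c→b19/s3 L1-HIT; vc=[]
#3 0x17b→b23/s3 MISS; vc=[19]
#4 0x14f→b20/s0 MISS; vc=[19]
#5 0x138→b19/s3 VC-HIT; vc=[23]
#6 0xf5→b15/s3 MISS; vc=[23,19]
#7 0x149→b20/s0 L1-HIT; vc=[23,19]
#8 0xfa→b15/s3 L1-HIT; vc=[23,19]
#9 0x8b→b8/s0 MISS; vc=[23,19,20]
#10 0x144→b20/s0 VC-HIT; vc=[23,19,8]
#11 0x13c→b19/s3 VC-HIT; vc=[23,15,8]
#12 0x14b→b20/s0 L1-HIT; vc=[23,15,8]

MISSES = 5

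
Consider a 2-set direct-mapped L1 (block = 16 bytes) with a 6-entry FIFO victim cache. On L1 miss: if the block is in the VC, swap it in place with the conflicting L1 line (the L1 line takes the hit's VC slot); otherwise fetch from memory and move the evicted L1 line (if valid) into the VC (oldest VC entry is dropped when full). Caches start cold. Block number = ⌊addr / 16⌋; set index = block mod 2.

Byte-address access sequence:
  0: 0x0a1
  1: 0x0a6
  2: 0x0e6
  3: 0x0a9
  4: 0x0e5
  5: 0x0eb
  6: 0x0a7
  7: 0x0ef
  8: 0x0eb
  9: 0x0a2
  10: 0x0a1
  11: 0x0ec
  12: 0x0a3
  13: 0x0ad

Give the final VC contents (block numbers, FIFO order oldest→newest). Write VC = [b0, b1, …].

VC = [14]

#0 0xa1→b10/s0 MISS; vc=[]
#1 0xa6→b10/s0 L1-HIT; vc=[]
#2 0xe6→b14/s0 MISS; vc=[10]
#3 0xa9→b10/s0 VC-HIT; vc=[14]
#4 0xe5→b14/s0 VC-HIT; vc=[10]
#5 0xeb→b14/s0 L1-HIT; vc=[10]
#6 0xa7→b10/s0 VC-HIT; vc=[14]
#7 0xef→b14/s0 VC-HIT; vc=[10]
#8 0xeb→b14/s0 L1-HIT; vc=[10]
#9 0xa2→b10/s0 VC-HIT; vc=[14]
#10 0xa1→b10/s0 L1-HIT; vc=[14]
#11 0xec→b14/s0 VC-HIT; vc=[10]
#12 0xa3→b10/s0 VC-HIT; vc=[14]
#13 0xad→b10/s0 L1-HIT; vc=[14]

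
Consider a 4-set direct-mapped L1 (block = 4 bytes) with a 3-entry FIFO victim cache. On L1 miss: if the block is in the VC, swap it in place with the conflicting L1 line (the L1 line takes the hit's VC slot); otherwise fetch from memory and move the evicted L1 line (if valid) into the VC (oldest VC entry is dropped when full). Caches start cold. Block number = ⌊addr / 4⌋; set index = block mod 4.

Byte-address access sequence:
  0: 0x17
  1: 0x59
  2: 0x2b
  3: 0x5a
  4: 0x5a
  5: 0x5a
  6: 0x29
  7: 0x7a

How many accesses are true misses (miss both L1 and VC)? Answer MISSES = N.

  [0] addr=0x17 blk=5 s=1: MISS | VC []
  [1] addr=0x59 blk=22 s=2: MISS | VC []
  [2] addr=0x2b blk=10 s=2: MISS | VC [22]
  [3] addr=0x5a blk=22 s=2: VC-HIT | VC [10]
  [4] addr=0x5a blk=22 s=2: L1-HIT | VC [10]
  [5] addr=0x5a blk=22 s=2: L1-HIT | VC [10]
  [6] addr=0x29 blk=10 s=2: VC-HIT | VC [22]
  [7] addr=0x7a blk=30 s=2: MISS | VC [22, 10]

MISSES = 4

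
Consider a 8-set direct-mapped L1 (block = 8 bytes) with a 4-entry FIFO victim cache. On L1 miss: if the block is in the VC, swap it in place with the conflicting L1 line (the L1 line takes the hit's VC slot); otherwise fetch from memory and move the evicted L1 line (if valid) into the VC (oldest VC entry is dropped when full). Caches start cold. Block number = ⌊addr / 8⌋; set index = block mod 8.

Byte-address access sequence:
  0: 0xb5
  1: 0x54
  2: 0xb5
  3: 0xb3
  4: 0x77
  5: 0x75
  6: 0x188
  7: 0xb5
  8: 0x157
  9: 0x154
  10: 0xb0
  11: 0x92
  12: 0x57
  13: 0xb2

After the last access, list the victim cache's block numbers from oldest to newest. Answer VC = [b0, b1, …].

VC = [14, 18, 42]

  [0] addr=0xb5 blk=22 s=6: MISS | VC []
  [1] addr=0x54 blk=10 s=2: MISS | VC []
  [2] addr=0xb5 blk=22 s=6: L1-HIT | VC []
  [3] addr=0xb3 blk=22 s=6: L1-HIT | VC []
  [4] addr=0x77 blk=14 s=6: MISS | VC [22]
  [5] addr=0x75 blk=14 s=6: L1-HIT | VC [22]
  [6] addr=0x188 blk=49 s=1: MISS | VC [22]
  [7] addr=0xb5 blk=22 s=6: VC-HIT | VC [14]
  [8] addr=0x157 blk=42 s=2: MISS | VC [14, 10]
  [9] addr=0x154 blk=42 s=2: L1-HIT | VC [14, 10]
  [10] addr=0xb0 blk=22 s=6: L1-HIT | VC [14, 10]
  [11] addr=0x92 blk=18 s=2: MISS | VC [14, 10, 42]
  [12] addr=0x57 blk=10 s=2: VC-HIT | VC [14, 18, 42]
  [13] addr=0xb2 blk=22 s=6: L1-HIT | VC [14, 18, 42]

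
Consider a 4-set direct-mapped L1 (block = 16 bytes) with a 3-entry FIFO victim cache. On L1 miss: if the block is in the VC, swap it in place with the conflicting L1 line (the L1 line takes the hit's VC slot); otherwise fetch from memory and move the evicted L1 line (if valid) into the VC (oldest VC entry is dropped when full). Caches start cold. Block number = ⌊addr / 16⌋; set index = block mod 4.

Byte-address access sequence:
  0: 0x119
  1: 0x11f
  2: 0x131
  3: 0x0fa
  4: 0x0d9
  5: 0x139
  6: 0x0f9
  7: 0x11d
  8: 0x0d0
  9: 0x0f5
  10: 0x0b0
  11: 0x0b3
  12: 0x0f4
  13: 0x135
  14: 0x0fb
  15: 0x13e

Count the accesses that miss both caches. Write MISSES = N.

MISSES = 5

0: 0x119 (blk 17, set 1) → MISS  vc=[]
1: 0x11f (blk 17, set 1) → L1-HIT  vc=[]
2: 0x131 (blk 19, set 3) → MISS  vc=[]
3: 0xfa (blk 15, set 3) → MISS  vc=[19]
4: 0xd9 (blk 13, set 1) → MISS  vc=[19, 17]
5: 0x139 (blk 19, set 3) → VC-HIT  vc=[15, 17]
6: 0xf9 (blk 15, set 3) → VC-HIT  vc=[19, 17]
7: 0x11d (blk 17, set 1) → VC-HIT  vc=[19, 13]
8: 0xd0 (blk 13, set 1) → VC-HIT  vc=[19, 17]
9: 0xf5 (blk 15, set 3) → L1-HIT  vc=[19, 17]
10: 0xb0 (blk 11, set 3) → MISS  vc=[19, 17, 15]
11: 0xb3 (blk 11, set 3) → L1-HIT  vc=[19, 17, 15]
12: 0xf4 (blk 15, set 3) → VC-HIT  vc=[19, 17, 11]
13: 0x135 (blk 19, set 3) → VC-HIT  vc=[15, 17, 11]
14: 0xfb (blk 15, set 3) → VC-HIT  vc=[19, 17, 11]
15: 0x13e (blk 19, set 3) → VC-HIT  vc=[15, 17, 11]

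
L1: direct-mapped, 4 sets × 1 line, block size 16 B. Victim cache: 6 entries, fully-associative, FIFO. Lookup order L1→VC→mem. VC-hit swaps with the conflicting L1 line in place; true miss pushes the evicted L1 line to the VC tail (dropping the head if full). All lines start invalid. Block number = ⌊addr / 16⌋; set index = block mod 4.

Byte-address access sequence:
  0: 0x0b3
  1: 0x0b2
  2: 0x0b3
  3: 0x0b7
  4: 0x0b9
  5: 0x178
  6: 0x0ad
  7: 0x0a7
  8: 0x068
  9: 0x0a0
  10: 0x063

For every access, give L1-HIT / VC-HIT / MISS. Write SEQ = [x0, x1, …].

SEQ = [MISS, L1-HIT, L1-HIT, L1-HIT, L1-HIT, MISS, MISS, L1-HIT, MISS, VC-HIT, VC-HIT]

  [0] addr=0xb3 blk=11 s=3: MISS | VC []
  [1] addr=0xb2 blk=11 s=3: L1-HIT | VC []
  [2] addr=0xb3 blk=11 s=3: L1-HIT | VC []
  [3] addr=0xb7 blk=11 s=3: L1-HIT | VC []
  [4] addr=0xb9 blk=11 s=3: L1-HIT | VC []
  [5] addr=0x178 blk=23 s=3: MISS | VC [11]
  [6] addr=0xad blk=10 s=2: MISS | VC [11]
  [7] addr=0xa7 blk=10 s=2: L1-HIT | VC [11]
  [8] addr=0x68 blk=6 s=2: MISS | VC [11, 10]
  [9] addr=0xa0 blk=10 s=2: VC-HIT | VC [11, 6]
  [10] addr=0x63 blk=6 s=2: VC-HIT | VC [11, 10]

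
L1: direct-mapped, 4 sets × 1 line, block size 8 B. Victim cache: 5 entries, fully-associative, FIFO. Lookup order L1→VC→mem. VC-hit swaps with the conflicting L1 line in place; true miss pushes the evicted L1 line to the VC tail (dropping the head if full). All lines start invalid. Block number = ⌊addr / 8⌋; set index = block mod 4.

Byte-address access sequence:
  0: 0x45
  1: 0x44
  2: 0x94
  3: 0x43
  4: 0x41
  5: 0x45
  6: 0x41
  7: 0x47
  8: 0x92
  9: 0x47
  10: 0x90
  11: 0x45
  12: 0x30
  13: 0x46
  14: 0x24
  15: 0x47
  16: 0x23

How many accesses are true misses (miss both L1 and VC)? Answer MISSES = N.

MISSES = 4

#0 0x45→b8/s0 MISS; vc=[]
#1 0x44→b8/s0 L1-HIT; vc=[]
#2 0x94→b18/s2 MISS; vc=[]
#3 0x43→b8/s0 L1-HIT; vc=[]
#4 0x41→b8/s0 L1-HIT; vc=[]
#5 0x45→b8/s0 L1-HIT; vc=[]
#6 0x41→b8/s0 L1-HIT; vc=[]
#7 0x47→b8/s0 L1-HIT; vc=[]
#8 0x92→b18/s2 L1-HIT; vc=[]
#9 0x47→b8/s0 L1-HIT; vc=[]
#10 0x90→b18/s2 L1-HIT; vc=[]
#11 0x45→b8/s0 L1-HIT; vc=[]
#12 0x30→b6/s2 MISS; vc=[18]
#13 0x46→b8/s0 L1-HIT; vc=[18]
#14 0x24→b4/s0 MISS; vc=[18,8]
#15 0x47→b8/s0 VC-HIT; vc=[18,4]
#16 0x23→b4/s0 VC-HIT; vc=[18,8]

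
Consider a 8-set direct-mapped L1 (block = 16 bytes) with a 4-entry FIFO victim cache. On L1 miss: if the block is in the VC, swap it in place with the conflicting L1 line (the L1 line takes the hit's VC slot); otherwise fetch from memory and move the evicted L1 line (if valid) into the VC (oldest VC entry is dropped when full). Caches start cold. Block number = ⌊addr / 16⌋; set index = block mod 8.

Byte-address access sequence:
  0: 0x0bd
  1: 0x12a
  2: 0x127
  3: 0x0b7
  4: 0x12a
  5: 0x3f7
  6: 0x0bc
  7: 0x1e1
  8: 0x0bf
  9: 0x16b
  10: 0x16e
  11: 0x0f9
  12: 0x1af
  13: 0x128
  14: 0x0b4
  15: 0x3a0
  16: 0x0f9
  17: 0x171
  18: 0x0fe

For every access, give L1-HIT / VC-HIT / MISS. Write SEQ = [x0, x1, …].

  [0] addr=0xbd blk=11 s=3: MISS | VC []
  [1] addr=0x12a blk=18 s=2: MISS | VC []
  [2] addr=0x127 blk=18 s=2: L1-HIT | VC []
  [3] addr=0xb7 blk=11 s=3: L1-HIT | VC []
  [4] addr=0x12a blk=18 s=2: L1-HIT | VC []
  [5] addr=0x3f7 blk=63 s=7: MISS | VC []
  [6] addr=0xbc blk=11 s=3: L1-HIT | VC []
  [7] addr=0x1e1 blk=30 s=6: MISS | VC []
  [8] addr=0xbf blk=11 s=3: L1-HIT | VC []
  [9] addr=0x16b blk=22 s=6: MISS | VC [30]
  [10] addr=0x16e blk=22 s=6: L1-HIT | VC [30]
  [11] addr=0xf9 blk=15 s=7: MISS | VC [30, 63]
  [12] addr=0x1af blk=26 s=2: MISS | VC [30, 63, 18]
  [13] addr=0x128 blk=18 s=2: VC-HIT | VC [30, 63, 26]
  [14] addr=0xb4 blk=11 s=3: L1-HIT | VC [30, 63, 26]
  [15] addr=0x3a0 blk=58 s=2: MISS | VC [30, 63, 26, 18]
  [16] addr=0xf9 blk=15 s=7: L1-HIT | VC [30, 63, 26, 18]
  [17] addr=0x171 blk=23 s=7: MISS | VC [63, 26, 18, 15]
  [18] addr=0xfe blk=15 s=7: VC-HIT | VC [63, 26, 18, 23]

SEQ = [MISS, MISS, L1-HIT, L1-HIT, L1-HIT, MISS, L1-HIT, MISS, L1-HIT, MISS, L1-HIT, MISS, MISS, VC-HIT, L1-HIT, MISS, L1-HIT, MISS, VC-HIT]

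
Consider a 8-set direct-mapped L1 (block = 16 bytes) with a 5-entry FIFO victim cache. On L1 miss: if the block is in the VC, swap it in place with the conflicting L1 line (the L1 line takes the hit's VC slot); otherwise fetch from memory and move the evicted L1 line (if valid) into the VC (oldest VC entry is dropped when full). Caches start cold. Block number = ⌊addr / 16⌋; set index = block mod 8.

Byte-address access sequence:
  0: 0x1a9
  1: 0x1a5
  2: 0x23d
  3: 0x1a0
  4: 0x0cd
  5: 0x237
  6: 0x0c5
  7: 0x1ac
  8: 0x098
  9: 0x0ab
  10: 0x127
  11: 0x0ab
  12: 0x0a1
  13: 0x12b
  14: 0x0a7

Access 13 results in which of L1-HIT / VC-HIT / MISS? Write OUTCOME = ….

  [0] addr=0x1a9 blk=26 s=2: MISS | VC []
  [1] addr=0x1a5 blk=26 s=2: L1-HIT | VC []
  [2] addr=0x23d blk=35 s=3: MISS | VC []
  [3] addr=0x1a0 blk=26 s=2: L1-HIT | VC []
  [4] addr=0xcd blk=12 s=4: MISS | VC []
  [5] addr=0x237 blk=35 s=3: L1-HIT | VC []
  [6] addr=0xc5 blk=12 s=4: L1-HIT | VC []
  [7] addr=0x1ac blk=26 s=2: L1-HIT | VC []
  [8] addr=0x98 blk=9 s=1: MISS | VC []
  [9] addr=0xab blk=10 s=2: MISS | VC [26]
  [10] addr=0x127 blk=18 s=2: MISS | VC [26, 10]
  [11] addr=0xab blk=10 s=2: VC-HIT | VC [26, 18]
  [12] addr=0xa1 blk=10 s=2: L1-HIT | VC [26, 18]
  [13] addr=0x12b blk=18 s=2: VC-HIT | VC [26, 10]
  [14] addr=0xa7 blk=10 s=2: VC-HIT | VC [26, 18]

OUTCOME = VC-HIT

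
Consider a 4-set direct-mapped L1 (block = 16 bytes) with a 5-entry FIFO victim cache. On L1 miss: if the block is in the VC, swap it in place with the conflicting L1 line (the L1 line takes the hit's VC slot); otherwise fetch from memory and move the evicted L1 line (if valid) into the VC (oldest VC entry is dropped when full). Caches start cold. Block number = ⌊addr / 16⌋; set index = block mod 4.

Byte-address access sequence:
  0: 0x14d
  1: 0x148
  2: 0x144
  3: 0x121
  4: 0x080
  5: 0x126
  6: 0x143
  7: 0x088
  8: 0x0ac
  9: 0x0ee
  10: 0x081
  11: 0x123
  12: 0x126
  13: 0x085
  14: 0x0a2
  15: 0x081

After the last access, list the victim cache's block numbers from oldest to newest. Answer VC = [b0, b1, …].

VC = [20, 14, 18]

#0 0x14d→b20/s0 MISS; vc=[]
#1 0x148→b20/s0 L1-HIT; vc=[]
#2 0x144→b20/s0 L1-HIT; vc=[]
#3 0x121→b18/s2 MISS; vc=[]
#4 0x80→b8/s0 MISS; vc=[20]
#5 0x126→b18/s2 L1-HIT; vc=[20]
#6 0x143→b20/s0 VC-HIT; vc=[8]
#7 0x88→b8/s0 VC-HIT; vc=[20]
#8 0xac→b10/s2 MISS; vc=[20,18]
#9 0xee→b14/s2 MISS; vc=[20,18,10]
#10 0x81→b8/s0 L1-HIT; vc=[20,18,10]
#11 0x123→b18/s2 VC-HIT; vc=[20,14,10]
#12 0x126→b18/s2 L1-HIT; vc=[20,14,10]
#13 0x85→b8/s0 L1-HIT; vc=[20,14,10]
#14 0xa2→b10/s2 VC-HIT; vc=[20,14,18]
#15 0x81→b8/s0 L1-HIT; vc=[20,14,18]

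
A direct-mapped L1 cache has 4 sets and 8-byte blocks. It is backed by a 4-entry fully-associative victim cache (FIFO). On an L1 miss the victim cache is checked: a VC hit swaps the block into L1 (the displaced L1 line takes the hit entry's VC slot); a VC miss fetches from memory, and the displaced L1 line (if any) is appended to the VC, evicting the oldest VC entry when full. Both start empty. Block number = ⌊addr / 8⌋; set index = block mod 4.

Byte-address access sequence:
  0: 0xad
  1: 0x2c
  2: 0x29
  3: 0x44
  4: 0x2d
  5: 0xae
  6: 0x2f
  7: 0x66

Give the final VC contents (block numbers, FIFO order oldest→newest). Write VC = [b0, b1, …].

VC = [21, 8]

0: 0xad (blk 21, set 1) → MISS  vc=[]
1: 0x2c (blk 5, set 1) → MISS  vc=[21]
2: 0x29 (blk 5, set 1) → L1-HIT  vc=[21]
3: 0x44 (blk 8, set 0) → MISS  vc=[21]
4: 0x2d (blk 5, set 1) → L1-HIT  vc=[21]
5: 0xae (blk 21, set 1) → VC-HIT  vc=[5]
6: 0x2f (blk 5, set 1) → VC-HIT  vc=[21]
7: 0x66 (blk 12, set 0) → MISS  vc=[21, 8]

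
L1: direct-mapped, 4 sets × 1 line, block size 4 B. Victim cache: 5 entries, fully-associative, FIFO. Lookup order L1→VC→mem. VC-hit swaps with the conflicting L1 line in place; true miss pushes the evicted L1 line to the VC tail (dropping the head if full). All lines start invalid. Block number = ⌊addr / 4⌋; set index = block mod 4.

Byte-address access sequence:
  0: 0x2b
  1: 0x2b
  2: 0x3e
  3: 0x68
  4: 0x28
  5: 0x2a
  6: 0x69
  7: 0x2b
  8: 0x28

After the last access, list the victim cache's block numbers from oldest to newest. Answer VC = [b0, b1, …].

  [0] addr=0x2b blk=10 s=2: MISS | VC []
  [1] addr=0x2b blk=10 s=2: L1-HIT | VC []
  [2] addr=0x3e blk=15 s=3: MISS | VC []
  [3] addr=0x68 blk=26 s=2: MISS | VC [10]
  [4] addr=0x28 blk=10 s=2: VC-HIT | VC [26]
  [5] addr=0x2a blk=10 s=2: L1-HIT | VC [26]
  [6] addr=0x69 blk=26 s=2: VC-HIT | VC [10]
  [7] addr=0x2b blk=10 s=2: VC-HIT | VC [26]
  [8] addr=0x28 blk=10 s=2: L1-HIT | VC [26]

VC = [26]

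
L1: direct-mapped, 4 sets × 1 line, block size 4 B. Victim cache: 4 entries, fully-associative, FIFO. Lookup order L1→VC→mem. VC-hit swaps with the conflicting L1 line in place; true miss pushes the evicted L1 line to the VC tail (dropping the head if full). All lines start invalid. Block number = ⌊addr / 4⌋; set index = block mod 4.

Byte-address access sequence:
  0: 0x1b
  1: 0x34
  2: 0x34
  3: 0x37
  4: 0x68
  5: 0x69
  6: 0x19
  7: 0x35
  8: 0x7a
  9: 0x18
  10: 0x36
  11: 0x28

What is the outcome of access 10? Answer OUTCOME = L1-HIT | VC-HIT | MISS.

  [0] addr=0x1b blk=6 s=2: MISS | VC []
  [1] addr=0x34 blk=13 s=1: MISS | VC []
  [2] addr=0x34 blk=13 s=1: L1-HIT | VC []
  [3] addr=0x37 blk=13 s=1: L1-HIT | VC []
  [4] addr=0x68 blk=26 s=2: MISS | VC [6]
  [5] addr=0x69 blk=26 s=2: L1-HIT | VC [6]
  [6] addr=0x19 blk=6 s=2: VC-HIT | VC [26]
  [7] addr=0x35 blk=13 s=1: L1-HIT | VC [26]
  [8] addr=0x7a blk=30 s=2: MISS | VC [26, 6]
  [9] addr=0x18 blk=6 s=2: VC-HIT | VC [26, 30]
  [10] addr=0x36 blk=13 s=1: L1-HIT | VC [26, 30]
  [11] addr=0x28 blk=10 s=2: MISS | VC [26, 30, 6]

OUTCOME = L1-HIT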